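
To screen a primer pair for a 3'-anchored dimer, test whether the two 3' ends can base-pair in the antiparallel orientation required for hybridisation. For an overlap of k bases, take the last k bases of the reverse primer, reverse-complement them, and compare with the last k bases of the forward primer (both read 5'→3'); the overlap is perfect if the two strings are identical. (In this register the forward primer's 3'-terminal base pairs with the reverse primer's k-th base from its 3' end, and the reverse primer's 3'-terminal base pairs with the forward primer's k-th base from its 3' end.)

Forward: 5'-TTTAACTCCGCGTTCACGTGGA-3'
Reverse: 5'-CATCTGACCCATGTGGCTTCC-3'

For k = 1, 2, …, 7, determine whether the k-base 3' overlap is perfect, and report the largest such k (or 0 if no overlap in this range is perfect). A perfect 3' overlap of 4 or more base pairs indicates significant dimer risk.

Last 7 bases (5'→3') — forward …ACGTGGA, reverse …GGCTTCC.
Reverse complement of the reverse primer's last 7 bases: GGAAGCC; its first k bases are the reverse complement of the reverse primer's last k bases, so a perfect k-base overlap needs the forward primer's last k bases to equal them.
Comparing (forward last k vs required): k=1: A vs G ✗; k=2: GA vs GG ✗; k=3: GGA vs GGA ✓; k=4: TGGA vs GGAA ✗; k=5: GTGGA vs GGAAG ✗; k=6: CGTGGA vs GGAAGC ✗; k=7: ACGTGGA vs GGAAGCC ✗.
Only k = 3 is perfect, so the longest perfect 3' overlap is 3.

Longest perfect overlap: 3 complementary base pairs; below the dimer-risk threshold (threshold 4).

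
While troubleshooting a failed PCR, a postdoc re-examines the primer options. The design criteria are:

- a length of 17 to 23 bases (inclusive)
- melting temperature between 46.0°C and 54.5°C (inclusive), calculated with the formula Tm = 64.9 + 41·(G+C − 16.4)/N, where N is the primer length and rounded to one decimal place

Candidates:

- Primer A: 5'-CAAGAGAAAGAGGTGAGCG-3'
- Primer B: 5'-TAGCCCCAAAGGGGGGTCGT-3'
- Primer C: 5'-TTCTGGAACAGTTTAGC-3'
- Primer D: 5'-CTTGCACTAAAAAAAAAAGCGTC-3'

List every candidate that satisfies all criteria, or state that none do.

Primer A and Primer D.

Primer A (19 nt, A=8 T=1 G=8 C=2): length 19 ✓; Tm = 64.9 + 41·(10 − 16.4)/19 = 51.1°C ✓ — passes.
Primer B (20 nt, A=4 T=3 G=8 C=5): length 20 ✓; Tm = 64.9 + 41·(13 − 16.4)/20 = 57.9°C, outside 46.0–54.5°C ✗ — fails.
Primer C (17 nt, A=4 T=6 G=4 C=3): length 17 ✓; Tm = 64.9 + 41·(7 − 16.4)/17 = 42.2°C, outside 46.0–54.5°C ✗ — fails.
Primer D (23 nt, A=11 T=4 G=3 C=5): length 23 ✓; Tm = 64.9 + 41·(8 − 16.4)/23 = 49.9°C ✓ — passes.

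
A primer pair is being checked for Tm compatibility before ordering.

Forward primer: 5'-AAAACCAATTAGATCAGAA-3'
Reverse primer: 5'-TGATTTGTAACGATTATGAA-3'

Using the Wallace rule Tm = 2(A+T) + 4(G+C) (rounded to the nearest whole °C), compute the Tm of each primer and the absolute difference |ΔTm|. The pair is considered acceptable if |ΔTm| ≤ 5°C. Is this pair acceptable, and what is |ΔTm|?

|ΔTm| = 2°C; the pair is acceptable.

Forward: A=11 T=3 G=2 C=3 → Tm = 2·14 + 4·5 = 48°C.
Reverse: A=7 T=8 G=4 C=1 → Tm = 2·15 + 4·5 = 50°C.
|ΔTm| = |48 − 50| = 2°C, ≤ 5°C.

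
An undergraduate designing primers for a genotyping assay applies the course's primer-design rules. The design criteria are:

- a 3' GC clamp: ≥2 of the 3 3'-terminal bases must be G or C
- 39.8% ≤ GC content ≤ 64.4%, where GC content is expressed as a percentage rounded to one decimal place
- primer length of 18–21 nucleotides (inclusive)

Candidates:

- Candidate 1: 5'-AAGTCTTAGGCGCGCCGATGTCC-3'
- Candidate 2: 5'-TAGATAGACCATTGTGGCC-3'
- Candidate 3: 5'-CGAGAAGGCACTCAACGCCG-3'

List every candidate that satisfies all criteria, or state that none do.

Candidate 2 only.

Candidate 1 (23 nt, A=4 T=5 G=7 C=7): 3' end TCC has 2 G/C ✓; GC 14/23 = 60.9% ✓; length 23, outside 18–21 ✗ — fails.
Candidate 2 (19 nt, A=5 T=5 G=5 C=4): 3' end GCC has 3 G/C ✓; GC 9/19 = 47.4% ✓; length 19 ✓ — passes.
Candidate 3 (20 nt, A=6 T=1 G=6 C=7): 3' end CCG has 3 G/C ✓; GC 13/20 = 65.0%, outside 39.8–64.4% ✗; length 20 ✓ — fails.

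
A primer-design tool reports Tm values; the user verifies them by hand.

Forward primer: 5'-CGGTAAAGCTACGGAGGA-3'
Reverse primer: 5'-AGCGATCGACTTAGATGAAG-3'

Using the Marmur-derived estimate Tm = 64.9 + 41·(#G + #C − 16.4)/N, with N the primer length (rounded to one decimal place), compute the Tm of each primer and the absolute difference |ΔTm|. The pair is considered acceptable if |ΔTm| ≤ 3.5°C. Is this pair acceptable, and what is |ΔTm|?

|ΔTm| = 0.6°C; the pair is acceptable.

Forward: G+C = 10, N = 18 → Tm = 64.9 + 41·(10 − 16.4)/18 = 50.3°C.
Reverse: G+C = 9, N = 20 → Tm = 64.9 + 41·(9 − 16.4)/20 = 49.7°C.
|ΔTm| = |50.3 − 49.7| = 0.6°C, ≤ 3.5°C.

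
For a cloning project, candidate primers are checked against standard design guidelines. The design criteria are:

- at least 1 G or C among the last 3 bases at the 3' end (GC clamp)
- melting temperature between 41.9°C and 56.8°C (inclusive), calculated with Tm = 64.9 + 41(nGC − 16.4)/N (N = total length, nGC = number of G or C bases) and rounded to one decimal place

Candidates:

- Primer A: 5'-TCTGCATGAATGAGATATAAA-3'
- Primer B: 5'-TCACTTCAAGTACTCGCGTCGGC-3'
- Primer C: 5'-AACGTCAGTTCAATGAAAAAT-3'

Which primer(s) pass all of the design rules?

Primer A (21 nt, A=9 T=6 G=4 C=2): 3' end AAA has 0 G/C, need ≥1 ✗; Tm = 64.9 + 41·(6 − 16.4)/21 = 44.6°C ✓ — fails.
Primer B (23 nt, A=4 T=6 G=5 C=8): 3' end GGC has 3 G/C ✓; Tm = 64.9 + 41·(13 − 16.4)/23 = 58.8°C, outside 41.9–56.8°C ✗ — fails.
Primer C (21 nt, A=10 T=5 G=3 C=3): 3' end AAT has 0 G/C, need ≥1 ✗; Tm = 64.9 + 41·(6 − 16.4)/21 = 44.6°C ✓ — fails.

None of the candidates satisfy all criteria.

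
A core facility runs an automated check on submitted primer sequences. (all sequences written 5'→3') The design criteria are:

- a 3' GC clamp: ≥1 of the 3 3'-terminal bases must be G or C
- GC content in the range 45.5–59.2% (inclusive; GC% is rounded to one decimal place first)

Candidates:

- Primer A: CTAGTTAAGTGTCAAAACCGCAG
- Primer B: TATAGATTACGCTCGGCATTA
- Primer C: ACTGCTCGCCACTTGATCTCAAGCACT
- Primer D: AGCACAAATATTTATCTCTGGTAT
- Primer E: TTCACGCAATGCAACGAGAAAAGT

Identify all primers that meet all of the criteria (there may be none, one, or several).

Primer A (23 nt, A=8 T=5 G=5 C=5): 3' end CAG has 2 G/C ✓; GC 10/23 = 43.5%, outside 45.5–59.2% ✗ — fails.
Primer B (21 nt, A=6 T=7 G=4 C=4): 3' end TTA has 0 G/C, need ≥1 ✗; GC 8/21 = 38.1%, outside 45.5–59.2% ✗ — fails.
Primer C (27 nt, A=6 T=7 G=4 C=10): 3' end ACT has 1 G/C ✓; GC 14/27 = 51.9% ✓ — passes.
Primer D (24 nt, A=8 T=9 G=3 C=4): 3' end TAT has 0 G/C, need ≥1 ✗; GC 7/24 = 29.2%, outside 45.5–59.2% ✗ — fails.
Primer E (24 nt, A=10 T=4 G=5 C=5): 3' end AGT has 1 G/C ✓; GC 10/24 = 41.7%, outside 45.5–59.2% ✗ — fails.

Primer C only.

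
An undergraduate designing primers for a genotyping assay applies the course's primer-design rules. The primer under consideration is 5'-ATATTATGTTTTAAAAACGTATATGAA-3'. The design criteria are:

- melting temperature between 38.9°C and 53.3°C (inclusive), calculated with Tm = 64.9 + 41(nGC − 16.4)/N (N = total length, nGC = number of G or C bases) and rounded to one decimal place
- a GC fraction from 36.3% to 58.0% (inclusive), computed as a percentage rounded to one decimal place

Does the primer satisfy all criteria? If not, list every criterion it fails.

Fails: GC content.

Base counts: A=12, T=11, G=3, C=1 (length 27).
Tm: Tm = 64.9 + 41·(4 − 16.4)/27 = 46.1°C ✓
GC content: GC 4/27 = 14.8%, outside 36.3–58.0% ✗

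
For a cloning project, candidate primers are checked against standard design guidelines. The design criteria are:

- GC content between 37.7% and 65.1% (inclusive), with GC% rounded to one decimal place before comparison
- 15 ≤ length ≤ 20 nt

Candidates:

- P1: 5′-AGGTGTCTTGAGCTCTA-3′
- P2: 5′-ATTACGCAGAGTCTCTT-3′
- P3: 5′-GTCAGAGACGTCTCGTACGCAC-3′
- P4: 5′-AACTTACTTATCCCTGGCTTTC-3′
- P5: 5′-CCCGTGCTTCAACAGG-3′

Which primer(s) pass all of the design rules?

P1, P2 and P5.

P1 (17 nt, A=3 T=6 G=5 C=3): GC 8/17 = 47.1% ✓; length 17 ✓ — passes.
P2 (17 nt, A=4 T=6 G=3 C=4): GC 7/17 = 41.2% ✓; length 17 ✓ — passes.
P3 (22 nt, A=5 T=4 G=6 C=7): GC 13/22 = 59.1% ✓; length 22, outside 15–20 ✗ — fails.
P4 (22 nt, A=4 T=9 G=2 C=7): GC 9/22 = 40.9% ✓; length 22, outside 15–20 ✗ — fails.
P5 (16 nt, A=3 T=3 G=4 C=6): GC 10/16 = 62.5% ✓; length 16 ✓ — passes.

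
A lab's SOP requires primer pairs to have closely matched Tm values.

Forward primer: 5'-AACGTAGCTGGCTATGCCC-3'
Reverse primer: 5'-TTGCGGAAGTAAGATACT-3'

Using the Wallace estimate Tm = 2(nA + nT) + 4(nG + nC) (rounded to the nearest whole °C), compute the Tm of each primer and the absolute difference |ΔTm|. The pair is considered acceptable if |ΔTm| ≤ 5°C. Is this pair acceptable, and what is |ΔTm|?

Forward: A=4 T=4 G=5 C=6 → Tm = 2·8 + 4·11 = 60°C.
Reverse: A=6 T=5 G=5 C=2 → Tm = 2·11 + 4·7 = 50°C.
|ΔTm| = |60 − 50| = 10°C, > 5°C.

|ΔTm| = 10°C; the pair is not acceptable.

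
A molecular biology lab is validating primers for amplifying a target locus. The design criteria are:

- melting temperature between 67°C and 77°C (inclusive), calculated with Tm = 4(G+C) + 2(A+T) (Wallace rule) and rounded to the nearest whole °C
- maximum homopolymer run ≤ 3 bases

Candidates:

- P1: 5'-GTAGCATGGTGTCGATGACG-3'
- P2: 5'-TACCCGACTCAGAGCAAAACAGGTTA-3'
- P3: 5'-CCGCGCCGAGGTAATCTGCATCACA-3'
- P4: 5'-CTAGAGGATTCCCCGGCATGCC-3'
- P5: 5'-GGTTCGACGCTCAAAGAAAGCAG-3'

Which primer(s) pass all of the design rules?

P5 only.

P1 (20 nt, A=4 T=5 G=8 C=3): Tm = 2·9 + 4·11 = 62°C, outside 67–77°C ✗; longest run = 2 ✓ — fails.
P2 (26 nt, A=10 T=4 G=5 C=7): Tm = 2·14 + 4·12 = 76°C ✓; longest run = 4, exceeds 3 ✗ — fails.
P3 (25 nt, A=6 T=4 G=6 C=9): Tm = 2·10 + 4·15 = 80°C, outside 67–77°C ✗; longest run = 2 ✓ — fails.
P4 (22 nt, A=4 T=4 G=6 C=8): Tm = 2·8 + 4·14 = 72°C ✓; longest run = 4, exceeds 3 ✗ — fails.
P5 (23 nt, A=8 T=3 G=7 C=5): Tm = 2·11 + 4·12 = 70°C ✓; longest run = 3 ✓ — passes.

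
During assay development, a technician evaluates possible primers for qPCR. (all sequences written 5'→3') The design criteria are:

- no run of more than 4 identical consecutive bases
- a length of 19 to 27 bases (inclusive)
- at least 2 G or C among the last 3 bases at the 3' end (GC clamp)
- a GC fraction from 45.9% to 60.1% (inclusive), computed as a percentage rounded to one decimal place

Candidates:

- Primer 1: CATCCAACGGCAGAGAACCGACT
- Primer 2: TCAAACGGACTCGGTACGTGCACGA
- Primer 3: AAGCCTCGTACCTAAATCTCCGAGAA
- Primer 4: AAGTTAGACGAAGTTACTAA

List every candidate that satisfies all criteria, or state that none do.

Primer 2 only.

Primer 1 (23 nt, A=8 T=2 G=5 C=8): longest run = 2 ✓; length 23 ✓; 3' end ACT has 1 G/C, need ≥2 ✗; GC 13/23 = 56.5% ✓ — fails.
Primer 2 (25 nt, A=7 T=4 G=7 C=7): longest run = 3 ✓; length 25 ✓; 3' end CGA has 2 G/C ✓; GC 14/25 = 56.0% ✓ — passes.
Primer 3 (26 nt, A=9 T=5 G=4 C=8): longest run = 3 ✓; length 26 ✓; 3' end GAA has 1 G/C, need ≥2 ✗; GC 12/26 = 46.2% ✓ — fails.
Primer 4 (20 nt, A=9 T=5 G=4 C=2): longest run = 2 ✓; length 20 ✓; 3' end TAA has 0 G/C, need ≥2 ✗; GC 6/20 = 30.0%, outside 45.9–60.1% ✗ — fails.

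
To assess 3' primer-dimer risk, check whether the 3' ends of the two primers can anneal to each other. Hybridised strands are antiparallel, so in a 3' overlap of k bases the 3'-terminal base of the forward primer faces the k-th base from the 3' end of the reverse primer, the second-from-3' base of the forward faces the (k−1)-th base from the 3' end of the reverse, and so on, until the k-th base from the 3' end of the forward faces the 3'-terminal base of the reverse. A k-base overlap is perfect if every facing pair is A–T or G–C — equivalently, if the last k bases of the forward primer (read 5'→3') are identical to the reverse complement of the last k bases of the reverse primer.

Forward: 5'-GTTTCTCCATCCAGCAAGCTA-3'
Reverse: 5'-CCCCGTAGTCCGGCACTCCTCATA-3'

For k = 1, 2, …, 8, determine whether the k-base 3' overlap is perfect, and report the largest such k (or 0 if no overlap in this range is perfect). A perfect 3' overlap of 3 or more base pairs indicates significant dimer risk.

Last 8 bases (5'→3') — forward …GCAAGCTA, reverse …TCCTCATA.
Reverse complement of the reverse primer's last 8 bases: TATGAGGA; its first k bases are the reverse complement of the reverse primer's last k bases, so a perfect k-base overlap needs the forward primer's last k bases to equal them.
Comparing (forward last k vs required): k=1: A vs T ✗; k=2: TA vs TA ✓; k=3: CTA vs TAT ✗; k=4: GCTA vs TATG ✗; k=5: AGCTA vs TATGA ✗; k=6: AAGCTA vs TATGAG ✗; k=7: CAAGCTA vs TATGAGG ✗; k=8: GCAAGCTA vs TATGAGGA ✗.
Only k = 2 is perfect, so the longest perfect 3' overlap is 2.

Longest perfect overlap: 2 complementary base pairs; below the dimer-risk threshold (threshold 3).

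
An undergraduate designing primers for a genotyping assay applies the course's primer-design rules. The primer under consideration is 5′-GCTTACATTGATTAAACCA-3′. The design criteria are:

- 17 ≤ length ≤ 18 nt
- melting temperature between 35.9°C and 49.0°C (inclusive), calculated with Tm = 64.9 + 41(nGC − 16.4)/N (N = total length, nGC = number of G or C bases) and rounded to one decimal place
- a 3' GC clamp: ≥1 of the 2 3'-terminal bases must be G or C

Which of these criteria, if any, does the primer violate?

Base counts: A=7, T=6, G=2, C=4 (length 19).
length: length 19, outside 17–18 ✗
Tm: Tm = 64.9 + 41·(6 − 16.4)/19 = 42.5°C ✓
GC clamp: 3' end CA has 1 G/C ✓

Fails: length.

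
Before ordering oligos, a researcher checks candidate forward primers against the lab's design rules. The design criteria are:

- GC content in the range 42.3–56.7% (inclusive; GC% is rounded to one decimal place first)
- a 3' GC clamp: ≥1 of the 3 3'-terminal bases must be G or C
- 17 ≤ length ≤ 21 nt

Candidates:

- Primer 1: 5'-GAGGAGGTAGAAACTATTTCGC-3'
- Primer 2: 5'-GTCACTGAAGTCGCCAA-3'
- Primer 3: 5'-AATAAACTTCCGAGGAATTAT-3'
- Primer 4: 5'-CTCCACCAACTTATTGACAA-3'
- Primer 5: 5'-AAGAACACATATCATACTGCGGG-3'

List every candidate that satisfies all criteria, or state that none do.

Primer 1 (22 nt, A=7 T=5 G=7 C=3): GC 10/22 = 45.5% ✓; 3' end CGC has 3 G/C ✓; length 22, outside 17–21 ✗ — fails.
Primer 2 (17 nt, A=5 T=3 G=4 C=5): GC 9/17 = 52.9% ✓; 3' end CAA has 1 G/C ✓; length 17 ✓ — passes.
Primer 3 (21 nt, A=9 T=6 G=3 C=3): GC 6/21 = 28.6%, outside 42.3–56.7% ✗; 3' end TAT has 0 G/C, need ≥1 ✗; length 21 ✓ — fails.
Primer 4 (20 nt, A=7 T=5 G=1 C=7): GC 8/20 = 40.0%, outside 42.3–56.7% ✗; 3' end CAA has 1 G/C ✓; length 20 ✓ — fails.
Primer 5 (23 nt, A=9 T=4 G=5 C=5): GC 10/23 = 43.5% ✓; 3' end GGG has 3 G/C ✓; length 23, outside 17–21 ✗ — fails.

Primer 2 only.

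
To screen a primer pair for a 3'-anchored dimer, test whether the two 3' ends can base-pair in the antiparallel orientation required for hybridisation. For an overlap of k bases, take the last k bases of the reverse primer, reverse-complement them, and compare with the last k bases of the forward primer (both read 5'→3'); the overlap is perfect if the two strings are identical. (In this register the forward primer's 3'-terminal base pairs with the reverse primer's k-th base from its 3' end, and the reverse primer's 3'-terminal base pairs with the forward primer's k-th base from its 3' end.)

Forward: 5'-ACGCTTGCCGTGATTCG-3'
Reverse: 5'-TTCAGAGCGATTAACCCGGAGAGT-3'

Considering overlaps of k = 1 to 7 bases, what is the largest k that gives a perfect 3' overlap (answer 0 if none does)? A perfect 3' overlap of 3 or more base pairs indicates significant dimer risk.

Longest perfect overlap: 0 complementary base pairs; below the dimer-risk threshold (threshold 3).

Last 7 bases (5'→3') — forward …TGATTCG, reverse …GGAGAGT.
Reverse complement of the reverse primer's last 7 bases: ACTCTCC; its first k bases are the reverse complement of the reverse primer's last k bases, so a perfect k-base overlap needs the forward primer's last k bases to equal them.
Comparing (forward last k vs required): k=1: G vs A ✗; k=2: CG vs AC ✗; k=3: TCG vs ACT ✗; k=4: TTCG vs ACTC ✗; k=5: ATTCG vs ACTCT ✗; k=6: GATTCG vs ACTCTC ✗; k=7: TGATTCG vs ACTCTCC ✗.
No overlap length from 1 to 7 is perfect, so the longest perfect 3' overlap is 0.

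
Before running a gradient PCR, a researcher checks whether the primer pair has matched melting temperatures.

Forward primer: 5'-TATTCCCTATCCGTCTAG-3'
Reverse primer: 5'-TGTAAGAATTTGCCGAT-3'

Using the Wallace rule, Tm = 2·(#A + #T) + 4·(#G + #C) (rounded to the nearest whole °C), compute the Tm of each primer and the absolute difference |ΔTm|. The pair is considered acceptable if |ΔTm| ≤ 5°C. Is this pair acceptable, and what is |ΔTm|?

|ΔTm| = 6°C; the pair is not acceptable.

Forward: A=3 T=7 G=2 C=6 → Tm = 2·10 + 4·8 = 52°C.
Reverse: A=5 T=6 G=4 C=2 → Tm = 2·11 + 4·6 = 46°C.
|ΔTm| = |52 − 46| = 6°C, > 5°C.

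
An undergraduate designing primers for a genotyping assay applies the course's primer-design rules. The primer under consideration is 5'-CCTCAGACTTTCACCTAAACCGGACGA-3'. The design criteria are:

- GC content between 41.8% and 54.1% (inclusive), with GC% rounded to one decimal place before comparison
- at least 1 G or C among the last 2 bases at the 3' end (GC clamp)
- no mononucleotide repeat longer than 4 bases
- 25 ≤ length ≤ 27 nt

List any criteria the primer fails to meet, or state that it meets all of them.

Meets all criteria.

Base counts: A=8, T=5, G=4, C=10 (length 27).
GC content: GC 14/27 = 51.9% ✓
GC clamp: 3' end GA has 1 G/C ✓
homopolymer run: longest run = 3 ✓
length: length 27 ✓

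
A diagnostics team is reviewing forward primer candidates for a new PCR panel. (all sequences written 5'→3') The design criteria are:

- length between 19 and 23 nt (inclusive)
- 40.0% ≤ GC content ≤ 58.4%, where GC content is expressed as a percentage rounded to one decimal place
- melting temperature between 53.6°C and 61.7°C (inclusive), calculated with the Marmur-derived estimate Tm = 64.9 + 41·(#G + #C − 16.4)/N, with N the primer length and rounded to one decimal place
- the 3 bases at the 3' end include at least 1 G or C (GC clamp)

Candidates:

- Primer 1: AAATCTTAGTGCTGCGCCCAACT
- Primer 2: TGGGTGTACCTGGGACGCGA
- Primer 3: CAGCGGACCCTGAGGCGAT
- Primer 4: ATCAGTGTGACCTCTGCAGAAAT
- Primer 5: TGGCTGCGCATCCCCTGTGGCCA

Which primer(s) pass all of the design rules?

Primer 1 (23 nt, A=6 T=6 G=4 C=7): length 23 ✓; GC 11/23 = 47.8% ✓; Tm = 64.9 + 41·(11 − 16.4)/23 = 55.3°C ✓; 3' end ACT has 1 G/C ✓ — passes.
Primer 2 (20 nt, A=3 T=4 G=9 C=4): length 20 ✓; GC 13/20 = 65.0%, outside 40.0–58.4% ✗; Tm = 64.9 + 41·(13 − 16.4)/20 = 57.9°C ✓; 3' end CGA has 2 G/C ✓ — fails.
Primer 3 (19 nt, A=4 T=2 G=7 C=6): length 19 ✓; GC 13/19 = 68.4%, outside 40.0–58.4% ✗; Tm = 64.9 + 41·(13 − 16.4)/19 = 57.6°C ✓; 3' end GAT has 1 G/C ✓ — fails.
Primer 4 (23 nt, A=7 T=6 G=5 C=5): length 23 ✓; GC 10/23 = 43.5% ✓; Tm = 64.9 + 41·(10 − 16.4)/23 = 53.5°C, outside 53.6–61.7°C ✗; 3' end AAT has 0 G/C, need ≥1 ✗ — fails.
Primer 5 (23 nt, A=2 T=5 G=7 C=9): length 23 ✓; GC 16/23 = 69.6%, outside 40.0–58.4% ✗; Tm = 64.9 + 41·(16 − 16.4)/23 = 64.2°C, outside 53.6–61.7°C ✗; 3' end CCA has 2 G/C ✓ — fails.

Primer 1 only.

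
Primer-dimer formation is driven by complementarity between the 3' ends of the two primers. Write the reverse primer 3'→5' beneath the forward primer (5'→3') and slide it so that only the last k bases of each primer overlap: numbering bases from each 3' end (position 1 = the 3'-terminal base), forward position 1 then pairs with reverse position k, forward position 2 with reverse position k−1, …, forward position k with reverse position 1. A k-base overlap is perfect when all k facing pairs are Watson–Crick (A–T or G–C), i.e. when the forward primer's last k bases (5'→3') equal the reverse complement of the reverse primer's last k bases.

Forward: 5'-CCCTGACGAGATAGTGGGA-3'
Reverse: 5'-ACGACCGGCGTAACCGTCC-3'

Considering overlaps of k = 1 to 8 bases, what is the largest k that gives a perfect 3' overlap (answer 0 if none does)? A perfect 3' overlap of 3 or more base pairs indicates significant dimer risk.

Last 8 bases (5'→3') — forward …TAGTGGGA, reverse …AACCGTCC.
Reverse complement of the reverse primer's last 8 bases: GGACGGTT; its first k bases are the reverse complement of the reverse primer's last k bases, so a perfect k-base overlap needs the forward primer's last k bases to equal them.
Comparing (forward last k vs required): k=1: A vs G ✗; k=2: GA vs GG ✗; k=3: GGA vs GGA ✓; k=4: GGGA vs GGAC ✗; k=5: TGGGA vs GGACG ✗; k=6: GTGGGA vs GGACGG ✗; k=7: AGTGGGA vs GGACGGT ✗; k=8: TAGTGGGA vs GGACGGTT ✗.
Only k = 3 is perfect, so the longest perfect 3' overlap is 3.

Longest perfect overlap: 3 complementary base pairs; significant dimer risk (threshold 3).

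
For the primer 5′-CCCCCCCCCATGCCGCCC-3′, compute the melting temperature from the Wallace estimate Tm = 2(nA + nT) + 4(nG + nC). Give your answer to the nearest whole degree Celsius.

68°C

Base counts: A=1, T=1, G=2, C=14 (length 18).
Tm = 2·(1+1) + 4·(2+14) = 2·2 + 4·16 = 4 + 64 = 68°C.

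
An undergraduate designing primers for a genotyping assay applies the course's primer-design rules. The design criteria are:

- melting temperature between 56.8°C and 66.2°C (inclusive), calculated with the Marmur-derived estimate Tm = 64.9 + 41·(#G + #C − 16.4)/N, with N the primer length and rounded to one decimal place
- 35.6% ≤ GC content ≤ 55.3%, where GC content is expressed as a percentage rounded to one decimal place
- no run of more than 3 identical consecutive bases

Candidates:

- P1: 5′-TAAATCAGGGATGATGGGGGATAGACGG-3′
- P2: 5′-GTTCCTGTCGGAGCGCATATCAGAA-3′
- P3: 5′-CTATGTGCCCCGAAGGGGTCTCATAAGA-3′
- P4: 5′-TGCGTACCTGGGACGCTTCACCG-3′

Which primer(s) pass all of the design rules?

P2 only.

P1 (28 nt, A=9 T=5 G=12 C=2): Tm = 64.9 + 41·(14 − 16.4)/28 = 61.4°C ✓; GC 14/28 = 50.0% ✓; longest run = 5, exceeds 3 ✗ — fails.
P2 (25 nt, A=6 T=6 G=7 C=6): Tm = 64.9 + 41·(13 − 16.4)/25 = 59.3°C ✓; GC 13/25 = 52.0% ✓; longest run = 2 ✓ — passes.
P3 (28 nt, A=7 T=6 G=8 C=7): Tm = 64.9 + 41·(15 − 16.4)/28 = 62.9°C ✓; GC 15/28 = 53.6% ✓; longest run = 4, exceeds 3 ✗ — fails.
P4 (23 nt, A=3 T=5 G=7 C=8): Tm = 64.9 + 41·(15 − 16.4)/23 = 62.4°C ✓; GC 15/23 = 65.2%, outside 35.6–55.3% ✗; longest run = 3 ✓ — fails.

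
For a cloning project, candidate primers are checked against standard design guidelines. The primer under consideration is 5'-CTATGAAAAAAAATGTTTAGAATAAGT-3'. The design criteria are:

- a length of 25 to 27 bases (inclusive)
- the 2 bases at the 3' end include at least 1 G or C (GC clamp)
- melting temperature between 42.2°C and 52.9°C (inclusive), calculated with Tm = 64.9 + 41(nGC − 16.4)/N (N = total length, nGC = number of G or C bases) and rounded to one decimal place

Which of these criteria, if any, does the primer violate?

Meets all criteria.

Base counts: A=14, T=8, G=4, C=1 (length 27).
length: length 27 ✓
GC clamp: 3' end GT has 1 G/C ✓
Tm: Tm = 64.9 + 41·(5 − 16.4)/27 = 47.6°C ✓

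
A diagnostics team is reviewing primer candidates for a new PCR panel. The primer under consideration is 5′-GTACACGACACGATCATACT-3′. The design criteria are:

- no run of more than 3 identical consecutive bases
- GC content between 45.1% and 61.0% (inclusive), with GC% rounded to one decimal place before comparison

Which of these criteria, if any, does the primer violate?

Fails: GC content.

Base counts: A=7, T=4, G=3, C=6 (length 20).
homopolymer run: longest run = 1 ✓
GC content: GC 9/20 = 45.0%, outside 45.1–61.0% ✗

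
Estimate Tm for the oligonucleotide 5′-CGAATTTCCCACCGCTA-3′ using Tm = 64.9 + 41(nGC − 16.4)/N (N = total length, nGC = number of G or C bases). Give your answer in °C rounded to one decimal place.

47.1°C

Base counts: A=4, T=4, G=2, C=7; G+C = 9, N = 17.
Tm = 64.9 + 41·(9 − 16.4)/17 = 64.9 + -303.40/17 = 47.1°C.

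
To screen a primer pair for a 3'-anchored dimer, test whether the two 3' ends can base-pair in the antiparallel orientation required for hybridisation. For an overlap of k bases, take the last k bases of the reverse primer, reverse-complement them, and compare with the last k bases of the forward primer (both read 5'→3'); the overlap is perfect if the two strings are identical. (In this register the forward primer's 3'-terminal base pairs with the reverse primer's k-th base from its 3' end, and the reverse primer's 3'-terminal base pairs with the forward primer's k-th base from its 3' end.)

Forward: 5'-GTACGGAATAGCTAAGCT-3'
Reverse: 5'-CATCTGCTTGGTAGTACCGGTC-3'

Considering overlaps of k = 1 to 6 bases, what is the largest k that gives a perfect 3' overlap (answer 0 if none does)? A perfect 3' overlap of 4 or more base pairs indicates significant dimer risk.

Longest perfect overlap: 0 complementary base pairs; below the dimer-risk threshold (threshold 4).

Last 6 bases (5'→3') — forward …TAAGCT, reverse …CCGGTC.
Reverse complement of the reverse primer's last 6 bases: GACCGG; its first k bases are the reverse complement of the reverse primer's last k bases, so a perfect k-base overlap needs the forward primer's last k bases to equal them.
Comparing (forward last k vs required): k=1: T vs G ✗; k=2: CT vs GA ✗; k=3: GCT vs GAC ✗; k=4: AGCT vs GACC ✗; k=5: AAGCT vs GACCG ✗; k=6: TAAGCT vs GACCGG ✗.
No overlap length from 1 to 6 is perfect, so the longest perfect 3' overlap is 0.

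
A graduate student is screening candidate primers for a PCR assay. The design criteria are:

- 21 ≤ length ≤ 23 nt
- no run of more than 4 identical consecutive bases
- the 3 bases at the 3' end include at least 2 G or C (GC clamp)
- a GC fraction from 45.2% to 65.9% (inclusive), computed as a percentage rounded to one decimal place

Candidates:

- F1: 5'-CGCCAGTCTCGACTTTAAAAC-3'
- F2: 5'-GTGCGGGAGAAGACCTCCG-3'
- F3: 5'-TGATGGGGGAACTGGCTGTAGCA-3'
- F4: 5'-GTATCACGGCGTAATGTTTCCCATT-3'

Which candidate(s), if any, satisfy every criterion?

None of the candidates satisfy all criteria.

F1 (21 nt, A=6 T=5 G=3 C=7): length 21 ✓; longest run = 4 ✓; 3' end AAC has 1 G/C, need ≥2 ✗; GC 10/21 = 47.6% ✓ — fails.
F2 (19 nt, A=4 T=2 G=8 C=5): length 19, outside 21–23 ✗; longest run = 3 ✓; 3' end CCG has 3 G/C ✓; GC 13/19 = 68.4%, outside 45.2–65.9% ✗ — fails.
F3 (23 nt, A=5 T=5 G=10 C=3): length 23 ✓; longest run = 5, exceeds 4 ✗; 3' end GCA has 2 G/C ✓; GC 13/23 = 56.5% ✓ — fails.
F4 (25 nt, A=5 T=9 G=5 C=6): length 25, outside 21–23 ✗; longest run = 3 ✓; 3' end ATT has 0 G/C, need ≥2 ✗; GC 11/25 = 44.0%, outside 45.2–65.9% ✗ — fails.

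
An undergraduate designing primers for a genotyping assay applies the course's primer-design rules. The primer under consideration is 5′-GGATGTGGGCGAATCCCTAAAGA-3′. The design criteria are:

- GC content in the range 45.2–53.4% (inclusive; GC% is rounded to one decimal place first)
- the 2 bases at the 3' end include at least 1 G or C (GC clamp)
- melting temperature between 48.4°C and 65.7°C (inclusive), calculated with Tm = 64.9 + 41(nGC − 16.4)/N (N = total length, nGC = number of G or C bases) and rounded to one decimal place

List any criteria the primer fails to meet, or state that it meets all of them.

Base counts: A=7, T=4, G=8, C=4 (length 23).
GC content: GC 12/23 = 52.2% ✓
GC clamp: 3' end GA has 1 G/C ✓
Tm: Tm = 64.9 + 41·(12 − 16.4)/23 = 57.1°C ✓

Meets all criteria.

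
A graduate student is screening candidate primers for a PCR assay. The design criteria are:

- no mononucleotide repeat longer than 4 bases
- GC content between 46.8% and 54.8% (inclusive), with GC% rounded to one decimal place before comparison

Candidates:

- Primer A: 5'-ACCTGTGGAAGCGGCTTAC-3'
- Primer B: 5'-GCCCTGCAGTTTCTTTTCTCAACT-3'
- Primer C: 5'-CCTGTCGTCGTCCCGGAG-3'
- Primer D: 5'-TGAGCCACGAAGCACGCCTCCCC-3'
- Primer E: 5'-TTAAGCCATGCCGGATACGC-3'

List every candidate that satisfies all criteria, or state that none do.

None of the candidates satisfy all criteria.

Primer A (19 nt, A=4 T=4 G=6 C=5): longest run = 2 ✓; GC 11/19 = 57.9%, outside 46.8–54.8% ✗ — fails.
Primer B (24 nt, A=3 T=10 G=3 C=8): longest run = 4 ✓; GC 11/24 = 45.8%, outside 46.8–54.8% ✗ — fails.
Primer C (18 nt, A=1 T=4 G=6 C=7): longest run = 3 ✓; GC 13/18 = 72.2%, outside 46.8–54.8% ✗ — fails.
Primer D (23 nt, A=5 T=2 G=5 C=11): longest run = 4 ✓; GC 16/23 = 69.6%, outside 46.8–54.8% ✗ — fails.
Primer E (20 nt, A=5 T=4 G=5 C=6): longest run = 2 ✓; GC 11/20 = 55.0%, outside 46.8–54.8% ✗ — fails.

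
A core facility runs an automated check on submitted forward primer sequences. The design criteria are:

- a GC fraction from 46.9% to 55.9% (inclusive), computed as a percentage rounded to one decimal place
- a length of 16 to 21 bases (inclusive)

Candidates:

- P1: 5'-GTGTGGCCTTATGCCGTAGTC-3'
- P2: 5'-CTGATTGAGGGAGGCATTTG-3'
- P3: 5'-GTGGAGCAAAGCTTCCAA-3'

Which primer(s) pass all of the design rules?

P2 and P3.

P1 (21 nt, A=2 T=7 G=7 C=5): GC 12/21 = 57.1%, outside 46.9–55.9% ✗; length 21 ✓ — fails.
P2 (20 nt, A=4 T=6 G=8 C=2): GC 10/20 = 50.0% ✓; length 20 ✓ — passes.
P3 (18 nt, A=6 T=3 G=5 C=4): GC 9/18 = 50.0% ✓; length 18 ✓ — passes.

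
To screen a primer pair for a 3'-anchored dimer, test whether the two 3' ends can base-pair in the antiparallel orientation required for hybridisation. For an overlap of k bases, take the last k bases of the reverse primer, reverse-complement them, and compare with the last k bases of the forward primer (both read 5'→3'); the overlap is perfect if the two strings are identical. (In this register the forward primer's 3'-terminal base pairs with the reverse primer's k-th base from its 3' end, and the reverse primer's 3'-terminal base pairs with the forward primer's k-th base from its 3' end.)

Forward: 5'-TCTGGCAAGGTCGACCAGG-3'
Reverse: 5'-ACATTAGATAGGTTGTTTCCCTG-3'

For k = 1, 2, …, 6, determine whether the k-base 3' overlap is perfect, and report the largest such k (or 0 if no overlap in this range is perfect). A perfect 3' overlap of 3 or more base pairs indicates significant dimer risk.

Longest perfect overlap: 4 complementary base pairs; significant dimer risk (threshold 3).

Last 6 bases (5'→3') — forward …ACCAGG, reverse …TCCCTG.
Reverse complement of the reverse primer's last 6 bases: CAGGGA; its first k bases are the reverse complement of the reverse primer's last k bases, so a perfect k-base overlap needs the forward primer's last k bases to equal them.
Comparing (forward last k vs required): k=1: G vs C ✗; k=2: GG vs CA ✗; k=3: AGG vs CAG ✗; k=4: CAGG vs CAGG ✓; k=5: CCAGG vs CAGGG ✗; k=6: ACCAGG vs CAGGGA ✗.
Only k = 4 is perfect, so the longest perfect 3' overlap is 4.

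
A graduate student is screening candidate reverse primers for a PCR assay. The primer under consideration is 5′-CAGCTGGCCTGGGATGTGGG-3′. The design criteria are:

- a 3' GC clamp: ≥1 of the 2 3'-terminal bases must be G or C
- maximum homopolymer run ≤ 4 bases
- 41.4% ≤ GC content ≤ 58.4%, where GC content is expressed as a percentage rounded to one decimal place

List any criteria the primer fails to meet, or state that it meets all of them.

Fails: GC content.

Base counts: A=2, T=4, G=10, C=4 (length 20).
GC clamp: 3' end GG has 2 G/C ✓
homopolymer run: longest run = 3 ✓
GC content: GC 14/20 = 70.0%, outside 41.4–58.4% ✗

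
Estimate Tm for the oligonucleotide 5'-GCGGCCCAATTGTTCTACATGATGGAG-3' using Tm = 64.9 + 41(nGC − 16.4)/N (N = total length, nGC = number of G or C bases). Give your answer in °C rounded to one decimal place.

Base counts: A=6, T=7, G=8, C=6; G+C = 14, N = 27.
Tm = 64.9 + 41·(14 − 16.4)/27 = 64.9 + -98.40/27 = 61.3°C.

61.3°C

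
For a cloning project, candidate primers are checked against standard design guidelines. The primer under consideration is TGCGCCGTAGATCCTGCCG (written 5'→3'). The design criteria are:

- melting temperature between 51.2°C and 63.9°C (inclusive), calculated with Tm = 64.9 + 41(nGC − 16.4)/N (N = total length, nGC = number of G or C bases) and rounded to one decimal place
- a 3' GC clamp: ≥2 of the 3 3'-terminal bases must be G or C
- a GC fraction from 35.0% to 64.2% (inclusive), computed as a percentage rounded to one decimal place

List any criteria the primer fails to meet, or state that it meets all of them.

Fails: GC content.

Base counts: A=2, T=4, G=6, C=7 (length 19).
Tm: Tm = 64.9 + 41·(13 − 16.4)/19 = 57.6°C ✓
GC clamp: 3' end CCG has 3 G/C ✓
GC content: GC 13/19 = 68.4%, outside 35.0–64.2% ✗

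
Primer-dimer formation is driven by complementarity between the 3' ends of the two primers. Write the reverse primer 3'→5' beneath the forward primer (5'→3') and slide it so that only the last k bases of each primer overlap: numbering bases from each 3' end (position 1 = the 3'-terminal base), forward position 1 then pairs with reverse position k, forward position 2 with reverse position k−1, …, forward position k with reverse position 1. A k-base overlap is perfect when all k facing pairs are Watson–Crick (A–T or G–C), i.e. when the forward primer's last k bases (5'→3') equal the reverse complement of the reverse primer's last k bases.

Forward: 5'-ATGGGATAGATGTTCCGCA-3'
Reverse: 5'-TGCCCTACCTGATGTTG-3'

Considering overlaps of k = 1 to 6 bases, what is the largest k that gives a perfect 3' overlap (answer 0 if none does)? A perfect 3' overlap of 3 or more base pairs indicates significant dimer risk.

Last 6 bases (5'→3') — forward …TCCGCA, reverse …ATGTTG.
Reverse complement of the reverse primer's last 6 bases: CAACAT; its first k bases are the reverse complement of the reverse primer's last k bases, so a perfect k-base overlap needs the forward primer's last k bases to equal them.
Comparing (forward last k vs required): k=1: A vs C ✗; k=2: CA vs CA ✓; k=3: GCA vs CAA ✗; k=4: CGCA vs CAAC ✗; k=5: CCGCA vs CAACA ✗; k=6: TCCGCA vs CAACAT ✗.
Only k = 2 is perfect, so the longest perfect 3' overlap is 2.

Longest perfect overlap: 2 complementary base pairs; below the dimer-risk threshold (threshold 3).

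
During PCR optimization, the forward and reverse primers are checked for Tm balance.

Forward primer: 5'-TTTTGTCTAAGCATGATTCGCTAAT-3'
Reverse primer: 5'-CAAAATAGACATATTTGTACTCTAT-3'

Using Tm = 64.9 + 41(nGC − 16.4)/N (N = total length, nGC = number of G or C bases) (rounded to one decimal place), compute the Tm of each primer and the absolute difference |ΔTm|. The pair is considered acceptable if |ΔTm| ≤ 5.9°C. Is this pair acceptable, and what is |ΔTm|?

Forward: G+C = 8, N = 25 → Tm = 64.9 + 41·(8 − 16.4)/25 = 51.1°C.
Reverse: G+C = 6, N = 25 → Tm = 64.9 + 41·(6 − 16.4)/25 = 47.8°C.
|ΔTm| = |51.1 − 47.8| = 3.3°C, ≤ 5.9°C.

|ΔTm| = 3.3°C; the pair is acceptable.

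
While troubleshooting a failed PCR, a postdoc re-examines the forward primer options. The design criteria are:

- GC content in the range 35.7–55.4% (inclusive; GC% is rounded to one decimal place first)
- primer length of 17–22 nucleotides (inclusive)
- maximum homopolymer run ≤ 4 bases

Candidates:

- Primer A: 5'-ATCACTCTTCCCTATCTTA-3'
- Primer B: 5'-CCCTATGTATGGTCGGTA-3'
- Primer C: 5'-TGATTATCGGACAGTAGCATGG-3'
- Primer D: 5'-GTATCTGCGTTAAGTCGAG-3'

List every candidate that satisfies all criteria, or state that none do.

Primer A, Primer B, Primer C and Primer D.

Primer A (19 nt, A=4 T=8 G=0 C=7): GC 7/19 = 36.8% ✓; length 19 ✓; longest run = 3 ✓ — passes.
Primer B (18 nt, A=3 T=6 G=5 C=4): GC 9/18 = 50.0% ✓; length 18 ✓; longest run = 3 ✓ — passes.
Primer C (22 nt, A=6 T=6 G=7 C=3): GC 10/22 = 45.5% ✓; length 22 ✓; longest run = 2 ✓ — passes.
Primer D (19 nt, A=4 T=6 G=6 C=3): GC 9/19 = 47.4% ✓; length 19 ✓; longest run = 2 ✓ — passes.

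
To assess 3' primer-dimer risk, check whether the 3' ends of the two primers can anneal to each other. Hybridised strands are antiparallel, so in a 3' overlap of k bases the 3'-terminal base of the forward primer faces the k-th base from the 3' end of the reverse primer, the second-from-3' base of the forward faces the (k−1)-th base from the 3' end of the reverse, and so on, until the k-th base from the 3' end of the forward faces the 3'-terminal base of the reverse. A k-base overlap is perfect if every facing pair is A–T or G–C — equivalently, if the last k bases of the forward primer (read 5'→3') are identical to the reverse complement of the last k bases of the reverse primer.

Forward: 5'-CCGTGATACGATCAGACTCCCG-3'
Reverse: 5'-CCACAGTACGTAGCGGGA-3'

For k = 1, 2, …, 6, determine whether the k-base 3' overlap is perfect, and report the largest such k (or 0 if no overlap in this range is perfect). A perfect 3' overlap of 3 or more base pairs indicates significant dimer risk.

Longest perfect overlap: 5 complementary base pairs; significant dimer risk (threshold 3).

Last 6 bases (5'→3') — forward …CTCCCG, reverse …GCGGGA.
Reverse complement of the reverse primer's last 6 bases: TCCCGC; its first k bases are the reverse complement of the reverse primer's last k bases, so a perfect k-base overlap needs the forward primer's last k bases to equal them.
Comparing (forward last k vs required): k=1: G vs T ✗; k=2: CG vs TC ✗; k=3: CCG vs TCC ✗; k=4: CCCG vs TCCC ✗; k=5: TCCCG vs TCCCG ✓; k=6: CTCCCG vs TCCCGC ✗.
Only k = 5 is perfect, so the longest perfect 3' overlap is 5.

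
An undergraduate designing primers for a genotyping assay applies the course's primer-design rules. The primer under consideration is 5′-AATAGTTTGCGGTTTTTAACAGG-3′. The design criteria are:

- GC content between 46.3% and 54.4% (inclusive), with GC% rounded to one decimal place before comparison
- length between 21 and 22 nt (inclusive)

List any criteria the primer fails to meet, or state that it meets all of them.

Fails: GC content, length.

Base counts: A=6, T=9, G=6, C=2 (length 23).
GC content: GC 8/23 = 34.8%, outside 46.3–54.4% ✗
length: length 23, outside 21–22 ✗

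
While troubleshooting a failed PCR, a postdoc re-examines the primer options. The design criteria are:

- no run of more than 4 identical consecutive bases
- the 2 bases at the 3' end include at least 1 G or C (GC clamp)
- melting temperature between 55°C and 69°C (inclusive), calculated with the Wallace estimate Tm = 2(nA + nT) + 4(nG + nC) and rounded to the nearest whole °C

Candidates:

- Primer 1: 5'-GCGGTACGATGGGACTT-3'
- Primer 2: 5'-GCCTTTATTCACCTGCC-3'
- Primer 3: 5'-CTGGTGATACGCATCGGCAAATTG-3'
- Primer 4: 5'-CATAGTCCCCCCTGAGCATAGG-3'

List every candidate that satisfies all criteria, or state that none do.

None of the candidates satisfy all criteria.

Primer 1 (17 nt, A=3 T=4 G=7 C=3): longest run = 3 ✓; 3' end TT has 0 G/C, need ≥1 ✗; Tm = 2·7 + 4·10 = 54°C, outside 55–69°C ✗ — fails.
Primer 2 (17 nt, A=2 T=6 G=2 C=7): longest run = 3 ✓; 3' end CC has 2 G/C ✓; Tm = 2·8 + 4·9 = 52°C, outside 55–69°C ✗ — fails.
Primer 3 (24 nt, A=6 T=6 G=7 C=5): longest run = 3 ✓; 3' end TG has 1 G/C ✓; Tm = 2·12 + 4·12 = 72°C, outside 55–69°C ✗ — fails.
Primer 4 (22 nt, A=5 T=4 G=5 C=8): longest run = 6, exceeds 4 ✗; 3' end GG has 2 G/C ✓; Tm = 2·9 + 4·13 = 70°C, outside 55–69°C ✗ — fails.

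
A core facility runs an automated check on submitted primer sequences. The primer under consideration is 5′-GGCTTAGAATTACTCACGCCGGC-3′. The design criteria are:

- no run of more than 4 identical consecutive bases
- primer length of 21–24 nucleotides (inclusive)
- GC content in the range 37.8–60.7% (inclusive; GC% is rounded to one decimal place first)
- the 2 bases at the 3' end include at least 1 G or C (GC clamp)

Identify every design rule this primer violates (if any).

Base counts: A=5, T=5, G=6, C=7 (length 23).
homopolymer run: longest run = 2 ✓
length: length 23 ✓
GC content: GC 13/23 = 56.5% ✓
GC clamp: 3' end GC has 2 G/C ✓

Meets all criteria.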